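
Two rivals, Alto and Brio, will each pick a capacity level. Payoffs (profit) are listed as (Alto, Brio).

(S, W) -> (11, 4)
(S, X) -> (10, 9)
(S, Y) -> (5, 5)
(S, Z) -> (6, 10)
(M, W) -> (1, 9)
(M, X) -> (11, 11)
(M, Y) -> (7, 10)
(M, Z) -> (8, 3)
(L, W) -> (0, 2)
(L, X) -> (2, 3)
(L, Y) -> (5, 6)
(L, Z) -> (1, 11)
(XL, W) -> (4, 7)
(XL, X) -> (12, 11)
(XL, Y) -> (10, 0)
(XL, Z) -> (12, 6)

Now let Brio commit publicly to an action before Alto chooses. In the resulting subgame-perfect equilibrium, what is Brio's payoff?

11

Backward induction with Brio moving first.
- W: BR = S, leader payoff 4.
- X: BR = XL, leader payoff 11.
- Y: BR = XL, leader payoff 0.
- Z: BR = XL, leader payoff 6.
Brio's induced payoffs are 4, 11, 0, 6, so Brio commits to X. Subgame-perfect outcome: (XL, X) with payoffs (12, 11).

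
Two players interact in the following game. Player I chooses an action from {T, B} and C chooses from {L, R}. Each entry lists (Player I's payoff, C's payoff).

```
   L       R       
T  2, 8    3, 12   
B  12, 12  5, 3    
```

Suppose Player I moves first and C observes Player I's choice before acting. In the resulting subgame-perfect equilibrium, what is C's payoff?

C best-responds to each possible Player I move:
- T: C compares 8, 12 and picks R; Player I would get 3.
- B: C compares 12, 3 and picks L; Player I would get 12.
Among 3, 12, the best is 12 at B. Subgame-perfect outcome: (B, L) with payoffs (12, 12).

12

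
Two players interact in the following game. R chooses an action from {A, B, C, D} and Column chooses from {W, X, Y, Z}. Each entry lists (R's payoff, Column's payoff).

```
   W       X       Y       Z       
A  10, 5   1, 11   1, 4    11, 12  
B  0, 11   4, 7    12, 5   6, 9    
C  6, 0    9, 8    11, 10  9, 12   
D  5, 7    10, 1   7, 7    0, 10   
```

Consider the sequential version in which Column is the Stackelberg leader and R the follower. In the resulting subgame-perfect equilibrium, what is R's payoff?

Backward induction with Column moving first.
- W → R plays A (best of 10, 0, 6, 5); Column gets 5.
- X → R plays D (best of 1, 4, 9, 10); Column gets 1.
- Y → R plays B (best of 1, 12, 11, 7); Column gets 5.
- Z → R plays A (best of 11, 6, 9, 0); Column gets 12.
Among 5, 1, 5, 12, the best is 12 at Z. Subgame-perfect outcome: (A, Z) with payoffs (11, 12).

11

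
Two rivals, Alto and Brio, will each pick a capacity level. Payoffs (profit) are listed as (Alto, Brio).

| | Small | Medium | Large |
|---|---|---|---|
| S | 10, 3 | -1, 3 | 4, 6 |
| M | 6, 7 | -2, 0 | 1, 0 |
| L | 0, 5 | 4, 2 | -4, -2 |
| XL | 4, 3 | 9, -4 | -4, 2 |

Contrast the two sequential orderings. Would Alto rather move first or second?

first

If Alto leads: Brio's best replies are S→Large, M→Small, L→Small, XL→Small; Alto's induced payoffs 4, 6, 0, 4; outcome (M, Small), payoffs (6, 7).
If Brio leads: Alto's best replies are Small→S, Medium→XL, Large→S; Brio's induced payoffs 3, -4, 6; outcome (S, Large), payoffs (4, 6).
Alto gets 6 moving first and 4 moving second, so Alto prefers to move first.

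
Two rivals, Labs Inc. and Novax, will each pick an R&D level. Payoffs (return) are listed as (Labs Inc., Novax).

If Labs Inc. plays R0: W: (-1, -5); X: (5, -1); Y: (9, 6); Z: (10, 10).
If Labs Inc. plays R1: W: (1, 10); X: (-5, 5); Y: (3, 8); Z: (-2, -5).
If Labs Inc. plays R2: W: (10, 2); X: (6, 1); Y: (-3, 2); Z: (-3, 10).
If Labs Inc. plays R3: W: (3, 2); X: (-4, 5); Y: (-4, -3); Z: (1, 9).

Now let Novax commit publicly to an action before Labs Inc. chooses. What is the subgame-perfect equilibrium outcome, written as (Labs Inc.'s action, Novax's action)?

(R0, Z)

Work backward from Labs Inc.'s decision.
- W: BR = R2, leader payoff 2.
- X: BR = R2, leader payoff 1.
- Y: BR = R0, leader payoff 6.
- Z: BR = R0, leader payoff 10.
Among 2, 1, 6, 10, the best is 10 at Z. Subgame-perfect outcome: (R0, Z) with payoffs (10, 10).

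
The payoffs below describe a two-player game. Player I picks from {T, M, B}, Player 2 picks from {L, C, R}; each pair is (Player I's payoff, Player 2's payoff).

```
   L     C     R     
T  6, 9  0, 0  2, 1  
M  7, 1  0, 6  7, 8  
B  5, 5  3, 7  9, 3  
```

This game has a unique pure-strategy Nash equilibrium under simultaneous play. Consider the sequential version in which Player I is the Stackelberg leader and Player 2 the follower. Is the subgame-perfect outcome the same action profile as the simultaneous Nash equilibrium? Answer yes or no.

Solve by backward induction (Player I leads).
- T: BR = L, leader payoff 6.
- M: BR = R, leader payoff 7.
- B: BR = C, leader payoff 3.
Maximizing over 6, 7, 3, Player I chooses M. Subgame-perfect outcome: (M, R) with payoffs (7, 8).
Now find the simultaneous Nash equilibrium.
Player I's best replies: L→M; C→B; R→B.
Player 2's best replies: T→L; M→R; B→C.
The unique mutual best reply is (B, C), giving (3, 7).
Sequential outcome (M, R) differs from the Nash profile (B, C).

no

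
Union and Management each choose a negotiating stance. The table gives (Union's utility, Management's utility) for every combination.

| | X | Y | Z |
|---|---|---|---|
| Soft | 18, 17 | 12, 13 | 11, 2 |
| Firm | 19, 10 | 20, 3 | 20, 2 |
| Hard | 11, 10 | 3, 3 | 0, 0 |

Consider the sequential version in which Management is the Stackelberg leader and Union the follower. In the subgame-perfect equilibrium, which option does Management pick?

Solve by backward induction (Management leads).
- X: Union compares 18, 19, 11 and picks Firm; Management would get 10.
- Y: Union compares 12, 20, 3 and picks Firm; Management would get 3.
- Z: Union compares 11, 20, 0 and picks Firm; Management would get 2.
Maximizing over 10, 3, 2, Management chooses X. Subgame-perfect outcome: (Firm, X) with payoffs (19, 10).

X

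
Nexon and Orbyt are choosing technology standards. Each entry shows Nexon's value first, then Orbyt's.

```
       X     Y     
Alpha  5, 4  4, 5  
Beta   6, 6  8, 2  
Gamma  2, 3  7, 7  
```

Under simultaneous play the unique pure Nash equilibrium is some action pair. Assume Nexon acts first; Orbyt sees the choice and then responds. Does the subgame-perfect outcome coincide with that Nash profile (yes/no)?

Backward induction with Nexon moving first.
- Alpha: Orbyt compares 4, 5 and picks Y; Nexon would get 4.
- Beta: Orbyt compares 6, 2 and picks X; Nexon would get 6.
- Gamma: Orbyt compares 3, 7 and picks Y; Nexon would get 7.
Maximizing over 4, 6, 7, Nexon chooses Gamma. Subgame-perfect outcome: (Gamma, Y) with payoffs (7, 7).
Now find the simultaneous Nash equilibrium.
Nexon's best replies: X→Beta; Y→Beta.
Orbyt's best replies: Alpha→Y; Beta→X; Gamma→Y.
The unique mutual best reply is (Beta, X), giving (6, 6).
Sequential outcome (Gamma, Y) differs from the Nash profile (Beta, X).

no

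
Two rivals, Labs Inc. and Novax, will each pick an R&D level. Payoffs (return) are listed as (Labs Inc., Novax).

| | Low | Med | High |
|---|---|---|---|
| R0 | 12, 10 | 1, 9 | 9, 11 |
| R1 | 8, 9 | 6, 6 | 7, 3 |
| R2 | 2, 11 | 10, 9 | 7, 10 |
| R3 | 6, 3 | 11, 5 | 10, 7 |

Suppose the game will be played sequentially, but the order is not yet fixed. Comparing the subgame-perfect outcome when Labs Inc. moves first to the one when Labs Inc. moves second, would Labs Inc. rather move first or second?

second

If Labs Inc. leads: Novax's best replies are R0→High, R1→Low, R2→Low, R3→High; Labs Inc.'s induced payoffs 9, 8, 2, 10; outcome (R3, High), payoffs (10, 7).
If Novax leads: Labs Inc.'s best replies are Low→R0, Med→R3, High→R3; Novax's induced payoffs 10, 5, 7; outcome (R0, Low), payoffs (12, 10).
Labs Inc. gets 10 moving first and 12 moving second, so Labs Inc. prefers to move second.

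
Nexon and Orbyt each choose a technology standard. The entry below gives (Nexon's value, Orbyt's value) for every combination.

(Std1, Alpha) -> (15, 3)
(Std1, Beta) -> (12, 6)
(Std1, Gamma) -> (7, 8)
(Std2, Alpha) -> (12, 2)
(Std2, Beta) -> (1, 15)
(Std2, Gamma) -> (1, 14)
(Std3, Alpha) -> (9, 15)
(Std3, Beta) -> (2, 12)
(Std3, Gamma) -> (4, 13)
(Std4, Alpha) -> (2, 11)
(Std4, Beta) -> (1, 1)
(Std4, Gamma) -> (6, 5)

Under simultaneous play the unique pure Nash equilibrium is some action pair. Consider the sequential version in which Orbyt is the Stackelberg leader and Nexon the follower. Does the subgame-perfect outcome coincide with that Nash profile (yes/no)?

yes

Work backward from Nexon's decision.
- Alpha → Nexon plays Std1 (best of 15, 12, 9, 2); Orbyt gets 3.
- Beta → Nexon plays Std1 (best of 12, 1, 2, 1); Orbyt gets 6.
- Gamma → Nexon plays Std1 (best of 7, 1, 4, 6); Orbyt gets 8.
Among 3, 6, 8, the best is 8 at Gamma. Subgame-perfect outcome: (Std1, Gamma) with payoffs (7, 8).
For the simultaneous game, intersect best replies.
Nexon's best replies: Alpha→Std1; Beta→Std1; Gamma→Std1.
Orbyt's best replies: Std1→Gamma; Std2→Beta; Std3→Alpha; Std4→Alpha.
The unique mutual best reply is (Std1, Gamma), giving (7, 8).
Sequential outcome (Std1, Gamma) coincides with the Nash profile (Std1, Gamma).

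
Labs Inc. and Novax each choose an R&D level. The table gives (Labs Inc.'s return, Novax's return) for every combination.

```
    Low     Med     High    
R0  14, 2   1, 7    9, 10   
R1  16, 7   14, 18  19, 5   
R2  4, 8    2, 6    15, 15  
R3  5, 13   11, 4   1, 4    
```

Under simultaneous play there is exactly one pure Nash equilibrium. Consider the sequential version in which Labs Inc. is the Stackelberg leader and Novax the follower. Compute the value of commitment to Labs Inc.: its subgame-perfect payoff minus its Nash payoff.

Solve by backward induction (Labs Inc. leads).
- R0: Novax compares 2, 7, 10 and picks High; Labs Inc. would get 9.
- R1: Novax compares 7, 18, 5 and picks Med; Labs Inc. would get 14.
- R2: Novax compares 8, 6, 15 and picks High; Labs Inc. would get 15.
- R3: Novax compares 13, 4, 4 and picks Low; Labs Inc. would get 5.
Among 9, 14, 15, 5, the best is 15 at R2. Subgame-perfect outcome: (R2, High) with payoffs (15, 15).
For the simultaneous game, intersect best replies.
Labs Inc.'s best replies: Low→R1; Med→R1; High→R1.
Novax's best replies: R0→High; R1→Med; R2→High; R3→Low.
The unique mutual best reply is (R1, Med), giving (14, 18).
Labs Inc.'s commitment gain: 15 − 14 = 1.

1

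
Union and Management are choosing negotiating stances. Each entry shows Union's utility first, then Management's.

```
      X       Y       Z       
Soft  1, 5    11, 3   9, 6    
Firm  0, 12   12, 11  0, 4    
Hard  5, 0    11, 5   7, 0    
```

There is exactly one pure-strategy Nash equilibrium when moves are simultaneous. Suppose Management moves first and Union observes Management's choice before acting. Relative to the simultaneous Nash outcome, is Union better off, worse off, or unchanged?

Union best-responds to each possible Management move:
- X: Union compares 1, 0, 5 and picks Hard; Management would get 0.
- Y: Union compares 11, 12, 11 and picks Firm; Management would get 11.
- Z: Union compares 9, 0, 7 and picks Soft; Management would get 6.
Management's induced payoffs are 0, 11, 6, so Management commits to Y. Subgame-perfect outcome: (Firm, Y) with payoffs (12, 11).
For the simultaneous game, intersect best replies.
Union's best replies: X→Hard; Y→Firm; Z→Soft.
Management's best replies: Soft→Z; Firm→X; Hard→Y.
Only (Soft, Z) has each player best-responding; Nash payoffs (9, 6).
Union earns 12 sequentially versus 9 at the Nash outcome: better off.

better off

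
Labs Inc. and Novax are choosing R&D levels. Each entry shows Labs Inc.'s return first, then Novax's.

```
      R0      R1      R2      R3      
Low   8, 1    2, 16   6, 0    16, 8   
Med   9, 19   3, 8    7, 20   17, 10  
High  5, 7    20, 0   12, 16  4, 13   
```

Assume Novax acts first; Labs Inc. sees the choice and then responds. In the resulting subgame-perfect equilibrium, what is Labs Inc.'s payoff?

Work backward from Labs Inc.'s decision.
- R0 → Labs Inc. plays Med (best of 8, 9, 5); Novax gets 19.
- R1 → Labs Inc. plays High (best of 2, 3, 20); Novax gets 0.
- R2 → Labs Inc. plays High (best of 6, 7, 12); Novax gets 16.
- R3 → Labs Inc. plays Med (best of 16, 17, 4); Novax gets 10.
Among 19, 0, 16, 10, the best is 19 at R0. Subgame-perfect outcome: (Med, R0) with payoffs (9, 19).

9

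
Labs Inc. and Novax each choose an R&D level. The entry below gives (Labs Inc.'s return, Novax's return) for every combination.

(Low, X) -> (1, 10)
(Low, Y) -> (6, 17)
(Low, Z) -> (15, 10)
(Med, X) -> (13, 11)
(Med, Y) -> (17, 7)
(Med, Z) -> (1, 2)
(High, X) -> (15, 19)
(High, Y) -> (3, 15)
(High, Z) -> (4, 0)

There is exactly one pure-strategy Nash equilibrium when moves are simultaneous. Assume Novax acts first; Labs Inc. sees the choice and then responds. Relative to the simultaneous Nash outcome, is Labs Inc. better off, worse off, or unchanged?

Labs Inc. best-responds to each possible Novax move:
- X: Labs Inc. compares 1, 13, 15 and picks High; Novax would get 19.
- Y: Labs Inc. compares 6, 17, 3 and picks Med; Novax would get 7.
- Z: Labs Inc. compares 15, 1, 4 and picks Low; Novax would get 10.
Among 19, 7, 10, the best is 19 at X. Subgame-perfect outcome: (High, X) with payoffs (15, 19).
For the simultaneous game, intersect best replies.
Labs Inc.'s best replies: X→High; Y→Med; Z→Low.
Novax's best replies: Low→Y; Med→X; High→X.
Only (High, X) has each player best-responding; Nash payoffs (15, 19).
Labs Inc. earns 15 sequentially versus 15 at the Nash outcome: unchanged.

unchanged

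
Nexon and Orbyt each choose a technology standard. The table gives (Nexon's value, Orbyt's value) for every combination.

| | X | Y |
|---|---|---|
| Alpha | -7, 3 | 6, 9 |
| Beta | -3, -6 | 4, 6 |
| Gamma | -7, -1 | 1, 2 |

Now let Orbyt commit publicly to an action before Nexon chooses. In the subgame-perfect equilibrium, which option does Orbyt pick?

Solve by backward induction (Orbyt leads).
- X: BR = Beta, leader payoff -6.
- Y: BR = Alpha, leader payoff 9.
Among -6, 9, the best is 9 at Y. Subgame-perfect outcome: (Alpha, Y) with payoffs (6, 9).

Y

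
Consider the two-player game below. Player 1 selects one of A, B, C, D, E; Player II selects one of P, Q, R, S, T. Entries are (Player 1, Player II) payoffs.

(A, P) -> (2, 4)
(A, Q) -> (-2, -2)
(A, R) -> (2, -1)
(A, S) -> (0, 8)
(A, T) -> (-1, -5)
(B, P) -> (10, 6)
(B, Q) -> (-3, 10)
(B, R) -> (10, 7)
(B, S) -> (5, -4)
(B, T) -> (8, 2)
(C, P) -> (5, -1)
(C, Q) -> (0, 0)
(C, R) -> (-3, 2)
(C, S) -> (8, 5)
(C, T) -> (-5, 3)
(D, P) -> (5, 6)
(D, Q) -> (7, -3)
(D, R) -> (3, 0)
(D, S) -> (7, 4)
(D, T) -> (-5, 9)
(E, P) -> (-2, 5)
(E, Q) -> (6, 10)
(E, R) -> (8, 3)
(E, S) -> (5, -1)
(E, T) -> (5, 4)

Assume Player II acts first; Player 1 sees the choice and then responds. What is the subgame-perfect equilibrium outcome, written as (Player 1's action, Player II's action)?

Work backward from Player 1's decision.
- P: Player 1 compares 2, 10, 5, 5, -2 and picks B; Player II would get 6.
- Q: Player 1 compares -2, -3, 0, 7, 6 and picks D; Player II would get -3.
- R: Player 1 compares 2, 10, -3, 3, 8 and picks B; Player II would get 7.
- S: Player 1 compares 0, 5, 8, 7, 5 and picks C; Player II would get 5.
- T: Player 1 compares -1, 8, -5, -5, 5 and picks B; Player II would get 2.
Maximizing over 6, -3, 7, 5, 2, Player II chooses R. Subgame-perfect outcome: (B, R) with payoffs (10, 7).

(B, R)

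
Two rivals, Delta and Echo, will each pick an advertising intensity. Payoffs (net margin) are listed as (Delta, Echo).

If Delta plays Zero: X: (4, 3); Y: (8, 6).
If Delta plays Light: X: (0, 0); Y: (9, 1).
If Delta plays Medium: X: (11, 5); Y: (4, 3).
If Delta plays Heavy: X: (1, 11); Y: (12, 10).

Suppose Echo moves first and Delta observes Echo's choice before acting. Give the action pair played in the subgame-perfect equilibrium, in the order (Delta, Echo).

(Heavy, Y)

Backward induction with Echo moving first.
- X → Delta plays Medium (best of 4, 0, 11, 1); Echo gets 5.
- Y → Delta plays Heavy (best of 8, 9, 4, 12); Echo gets 10.
Echo's induced payoffs are 5, 10, so Echo commits to Y. Subgame-perfect outcome: (Heavy, Y) with payoffs (12, 10).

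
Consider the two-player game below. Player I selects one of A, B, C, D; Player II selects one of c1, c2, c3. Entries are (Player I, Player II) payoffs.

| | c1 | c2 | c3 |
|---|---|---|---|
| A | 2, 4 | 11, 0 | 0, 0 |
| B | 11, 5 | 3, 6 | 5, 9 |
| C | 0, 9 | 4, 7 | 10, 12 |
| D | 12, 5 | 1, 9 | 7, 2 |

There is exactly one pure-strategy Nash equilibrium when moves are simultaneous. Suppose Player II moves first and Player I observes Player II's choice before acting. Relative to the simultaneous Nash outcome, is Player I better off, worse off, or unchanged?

Backward induction with Player II moving first.
- c1: BR = D, leader payoff 5.
- c2: BR = A, leader payoff 0.
- c3: BR = C, leader payoff 12.
Maximizing over 5, 0, 12, Player II chooses c3. Subgame-perfect outcome: (C, c3) with payoffs (10, 12).
For the simultaneous game, intersect best replies.
Player I's best replies: c1→D; c2→A; c3→C.
Player II's best replies: A→c1; B→c3; C→c3; D→c2.
Only (C, c3) has each player best-responding; Nash payoffs (10, 12).
Player I earns 10 sequentially versus 10 at the Nash outcome: unchanged.

unchanged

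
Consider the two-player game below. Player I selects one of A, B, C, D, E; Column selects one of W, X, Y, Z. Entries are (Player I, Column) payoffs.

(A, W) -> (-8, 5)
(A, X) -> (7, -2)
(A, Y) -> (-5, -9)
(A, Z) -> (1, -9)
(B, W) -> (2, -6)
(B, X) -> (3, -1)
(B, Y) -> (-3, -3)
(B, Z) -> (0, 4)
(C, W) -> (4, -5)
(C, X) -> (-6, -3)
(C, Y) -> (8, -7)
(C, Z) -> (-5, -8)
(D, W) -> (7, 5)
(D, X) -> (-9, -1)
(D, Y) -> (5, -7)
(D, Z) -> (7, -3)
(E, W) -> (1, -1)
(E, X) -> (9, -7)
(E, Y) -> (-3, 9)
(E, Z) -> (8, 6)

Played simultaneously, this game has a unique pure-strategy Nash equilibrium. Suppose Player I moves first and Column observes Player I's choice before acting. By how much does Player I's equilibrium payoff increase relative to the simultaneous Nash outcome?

Column best-responds to each possible Player I move:
- A: BR = W, leader payoff -8.
- B: BR = Z, leader payoff 0.
- C: BR = X, leader payoff -6.
- D: BR = W, leader payoff 7.
- E: BR = Y, leader payoff -3.
Among -8, 0, -6, 7, -3, the best is 7 at D. Subgame-perfect outcome: (D, W) with payoffs (7, 5).
For the simultaneous game, intersect best replies.
Player I's best replies: W→D; X→E; Y→C; Z→E.
Column's best replies: A→W; B→Z; C→X; D→W; E→Y.
The unique mutual best reply is (D, W), giving (7, 5).
Player I's commitment gain: 7 − 7 = 0.

0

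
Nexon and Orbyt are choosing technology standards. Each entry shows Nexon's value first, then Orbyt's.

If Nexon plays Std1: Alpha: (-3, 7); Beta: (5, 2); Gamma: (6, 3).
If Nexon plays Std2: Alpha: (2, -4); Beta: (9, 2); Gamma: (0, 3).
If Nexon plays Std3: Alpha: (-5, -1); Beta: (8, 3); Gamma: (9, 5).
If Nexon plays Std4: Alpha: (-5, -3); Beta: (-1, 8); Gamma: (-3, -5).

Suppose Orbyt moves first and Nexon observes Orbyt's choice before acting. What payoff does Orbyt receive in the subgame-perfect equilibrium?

Nexon best-responds to each possible Orbyt move:
- Alpha: Nexon compares -3, 2, -5, -5 and picks Std2; Orbyt would get -4.
- Beta: Nexon compares 5, 9, 8, -1 and picks Std2; Orbyt would get 2.
- Gamma: Nexon compares 6, 0, 9, -3 and picks Std3; Orbyt would get 5.
Among -4, 2, 5, the best is 5 at Gamma. Subgame-perfect outcome: (Std3, Gamma) with payoffs (9, 5).

5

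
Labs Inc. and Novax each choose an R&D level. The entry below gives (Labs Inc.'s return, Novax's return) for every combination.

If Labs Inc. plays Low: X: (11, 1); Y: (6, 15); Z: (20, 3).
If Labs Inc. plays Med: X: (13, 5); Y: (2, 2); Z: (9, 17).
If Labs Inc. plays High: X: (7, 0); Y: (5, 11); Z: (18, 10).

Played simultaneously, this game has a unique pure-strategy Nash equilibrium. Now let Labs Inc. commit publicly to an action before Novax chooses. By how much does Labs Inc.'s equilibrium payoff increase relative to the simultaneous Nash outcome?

Work backward from Novax's decision.
- Low: BR = Y, leader payoff 6.
- Med: BR = Z, leader payoff 9.
- High: BR = Y, leader payoff 5.
Maximizing over 6, 9, 5, Labs Inc. chooses Med. Subgame-perfect outcome: (Med, Z) with payoffs (9, 17).
Under simultaneous play:
Labs Inc.'s best replies: X→Med; Y→Low; Z→Low.
Novax's best replies: Low→Y; Med→Z; High→Y.
Only (Low, Y) has each player best-responding; Nash payoffs (6, 15).
Labs Inc.'s commitment gain: 9 − 6 = 3.

3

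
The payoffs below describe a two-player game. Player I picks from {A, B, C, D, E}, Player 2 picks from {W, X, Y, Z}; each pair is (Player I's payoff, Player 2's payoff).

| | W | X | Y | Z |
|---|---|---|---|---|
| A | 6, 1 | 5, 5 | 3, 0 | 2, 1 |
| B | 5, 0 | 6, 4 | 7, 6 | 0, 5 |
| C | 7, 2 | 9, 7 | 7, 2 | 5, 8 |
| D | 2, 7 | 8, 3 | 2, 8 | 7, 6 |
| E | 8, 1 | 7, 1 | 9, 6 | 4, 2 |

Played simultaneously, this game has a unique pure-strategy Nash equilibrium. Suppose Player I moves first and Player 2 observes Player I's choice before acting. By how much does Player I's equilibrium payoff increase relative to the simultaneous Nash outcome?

Solve by backward induction (Player I leads).
- A: Player 2 compares 1, 5, 0, 1 and picks X; Player I would get 5.
- B: Player 2 compares 0, 4, 6, 5 and picks Y; Player I would get 7.
- C: Player 2 compares 2, 7, 2, 8 and picks Z; Player I would get 5.
- D: Player 2 compares 7, 3, 8, 6 and picks Y; Player I would get 2.
- E: Player 2 compares 1, 1, 6, 2 and picks Y; Player I would get 9.
Player I's induced payoffs are 5, 7, 5, 2, 9, so Player I commits to E. Subgame-perfect outcome: (E, Y) with payoffs (9, 6).
Now find the simultaneous Nash equilibrium.
Player I's best replies: W→E; X→C; Y→E; Z→D.
Player 2's best replies: A→X; B→Y; C→Z; D→Y; E→Y.
Only (E, Y) has each player best-responding; Nash payoffs (9, 6).
Player I's commitment gain: 9 − 9 = 0.

0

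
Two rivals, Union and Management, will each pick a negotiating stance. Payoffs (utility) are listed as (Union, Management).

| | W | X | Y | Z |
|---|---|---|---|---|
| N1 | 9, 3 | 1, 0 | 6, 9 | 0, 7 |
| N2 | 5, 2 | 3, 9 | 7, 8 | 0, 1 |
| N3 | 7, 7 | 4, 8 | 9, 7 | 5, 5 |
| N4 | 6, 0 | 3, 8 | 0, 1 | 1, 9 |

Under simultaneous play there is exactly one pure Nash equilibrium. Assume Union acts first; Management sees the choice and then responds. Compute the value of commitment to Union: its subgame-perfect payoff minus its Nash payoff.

2

Management best-responds to each possible Union move:
- N1: Management compares 3, 0, 9, 7 and picks Y; Union would get 6.
- N2: Management compares 2, 9, 8, 1 and picks X; Union would get 3.
- N3: Management compares 7, 8, 7, 5 and picks X; Union would get 4.
- N4: Management compares 0, 8, 1, 9 and picks Z; Union would get 1.
Maximizing over 6, 3, 4, 1, Union chooses N1. Subgame-perfect outcome: (N1, Y) with payoffs (6, 9).
Under simultaneous play:
Union's best replies: W→N1; X→N3; Y→N3; Z→N3.
Management's best replies: N1→Y; N2→X; N3→X; N4→Z.
Only (N3, X) has each player best-responding; Nash payoffs (4, 8).
Union's commitment gain: 6 − 4 = 2.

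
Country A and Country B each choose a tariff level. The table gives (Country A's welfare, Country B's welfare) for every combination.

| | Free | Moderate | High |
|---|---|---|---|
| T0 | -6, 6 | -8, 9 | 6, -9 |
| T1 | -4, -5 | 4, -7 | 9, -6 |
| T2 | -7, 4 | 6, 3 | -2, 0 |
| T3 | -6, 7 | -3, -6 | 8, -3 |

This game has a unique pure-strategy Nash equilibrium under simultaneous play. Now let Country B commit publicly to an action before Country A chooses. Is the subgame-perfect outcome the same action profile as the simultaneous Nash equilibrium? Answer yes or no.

Backward induction with Country B moving first.
- Free → Country A plays T1 (best of -6, -4, -7, -6); Country B gets -5.
- Moderate → Country A plays T2 (best of -8, 4, 6, -3); Country B gets 3.
- High → Country A plays T1 (best of 6, 9, -2, 8); Country B gets -6.
Country B's induced payoffs are -5, 3, -6, so Country B commits to Moderate. Subgame-perfect outcome: (T2, Moderate) with payoffs (6, 3).
For the simultaneous game, intersect best replies.
Country A's best replies: Free→T1; Moderate→T2; High→T1.
Country B's best replies: T0→Moderate; T1→Free; T2→Free; T3→Free.
The unique mutual best reply is (T1, Free), giving (-4, -5).
Sequential outcome (T2, Moderate) differs from the Nash profile (T1, Free).

no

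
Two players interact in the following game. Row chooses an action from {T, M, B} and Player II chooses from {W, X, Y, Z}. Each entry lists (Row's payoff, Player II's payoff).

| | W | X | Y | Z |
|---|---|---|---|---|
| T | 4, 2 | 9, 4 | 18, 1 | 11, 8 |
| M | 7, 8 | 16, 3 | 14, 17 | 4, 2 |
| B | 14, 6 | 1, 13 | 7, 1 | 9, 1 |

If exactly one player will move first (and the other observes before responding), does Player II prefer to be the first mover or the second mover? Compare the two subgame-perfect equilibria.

If Row leads: Player II's best replies are T→Z, M→Y, B→X; Row's induced payoffs 11, 14, 1; outcome (M, Y), payoffs (14, 17).
If Player II leads: Row's best replies are W→B, X→M, Y→T, Z→T; Player II's induced payoffs 6, 3, 1, 8; outcome (T, Z), payoffs (11, 8).
Player II gets 8 moving first and 17 moving second, so Player II prefers to move second.

second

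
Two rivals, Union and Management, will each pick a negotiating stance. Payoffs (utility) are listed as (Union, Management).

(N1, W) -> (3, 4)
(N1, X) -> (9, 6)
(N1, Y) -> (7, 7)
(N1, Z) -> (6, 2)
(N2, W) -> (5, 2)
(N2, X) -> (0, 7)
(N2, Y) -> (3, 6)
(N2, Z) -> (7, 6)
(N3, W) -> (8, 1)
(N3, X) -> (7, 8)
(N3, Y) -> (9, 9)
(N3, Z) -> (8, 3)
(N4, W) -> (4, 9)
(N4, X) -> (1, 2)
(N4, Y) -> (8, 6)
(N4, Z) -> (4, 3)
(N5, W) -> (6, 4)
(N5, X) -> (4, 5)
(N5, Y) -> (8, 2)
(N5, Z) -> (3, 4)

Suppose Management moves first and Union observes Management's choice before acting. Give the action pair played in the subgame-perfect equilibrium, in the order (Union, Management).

(N3, Y)

Work backward from Union's decision.
- W → Union plays N3 (best of 3, 5, 8, 4, 6); Management gets 1.
- X → Union plays N1 (best of 9, 0, 7, 1, 4); Management gets 6.
- Y → Union plays N3 (best of 7, 3, 9, 8, 8); Management gets 9.
- Z → Union plays N3 (best of 6, 7, 8, 4, 3); Management gets 3.
Management's induced payoffs are 1, 6, 9, 3, so Management commits to Y. Subgame-perfect outcome: (N3, Y) with payoffs (9, 9).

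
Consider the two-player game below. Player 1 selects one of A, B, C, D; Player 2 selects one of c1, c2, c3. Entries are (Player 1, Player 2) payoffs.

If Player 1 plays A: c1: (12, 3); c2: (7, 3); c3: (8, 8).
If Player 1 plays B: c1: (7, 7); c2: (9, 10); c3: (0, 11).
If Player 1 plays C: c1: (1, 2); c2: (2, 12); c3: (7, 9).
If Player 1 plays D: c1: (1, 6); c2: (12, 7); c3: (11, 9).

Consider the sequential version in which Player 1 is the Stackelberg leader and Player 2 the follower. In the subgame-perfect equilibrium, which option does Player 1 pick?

D

Backward induction with Player 1 moving first.
- A: Player 2 compares 3, 3, 8 and picks c3; Player 1 would get 8.
- B: Player 2 compares 7, 10, 11 and picks c3; Player 1 would get 0.
- C: Player 2 compares 2, 12, 9 and picks c2; Player 1 would get 2.
- D: Player 2 compares 6, 7, 9 and picks c3; Player 1 would get 11.
Among 8, 0, 2, 11, the best is 11 at D. Subgame-perfect outcome: (D, c3) with payoffs (11, 9).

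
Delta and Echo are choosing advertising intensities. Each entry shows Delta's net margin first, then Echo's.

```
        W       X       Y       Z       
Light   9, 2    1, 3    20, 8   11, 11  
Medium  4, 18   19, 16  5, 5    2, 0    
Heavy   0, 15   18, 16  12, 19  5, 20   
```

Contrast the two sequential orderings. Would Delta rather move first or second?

second

If Delta leads: Echo's best replies are Light→Z, Medium→W, Heavy→Z; Delta's induced payoffs 11, 4, 5; outcome (Light, Z), payoffs (11, 11).
If Echo leads: Delta's best replies are W→Light, X→Medium, Y→Light, Z→Light; Echo's induced payoffs 2, 16, 8, 11; outcome (Medium, X), payoffs (19, 16).
Delta gets 11 moving first and 19 moving second, so Delta prefers to move second.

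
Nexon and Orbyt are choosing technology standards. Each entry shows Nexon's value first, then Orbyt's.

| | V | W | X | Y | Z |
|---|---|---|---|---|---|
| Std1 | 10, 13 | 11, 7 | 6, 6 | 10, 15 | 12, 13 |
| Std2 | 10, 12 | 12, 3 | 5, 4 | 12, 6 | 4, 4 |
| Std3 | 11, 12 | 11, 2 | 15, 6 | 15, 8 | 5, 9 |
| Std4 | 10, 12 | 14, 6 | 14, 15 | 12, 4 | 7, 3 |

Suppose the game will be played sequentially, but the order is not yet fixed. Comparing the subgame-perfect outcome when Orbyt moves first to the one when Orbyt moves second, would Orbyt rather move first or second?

second

If Nexon leads: Orbyt's best replies are Std1→Y, Std2→V, Std3→V, Std4→X; Nexon's induced payoffs 10, 10, 11, 14; outcome (Std4, X), payoffs (14, 15).
If Orbyt leads: Nexon's best replies are V→Std3, W→Std4, X→Std3, Y→Std3, Z→Std1; Orbyt's induced payoffs 12, 6, 6, 8, 13; outcome (Std1, Z), payoffs (12, 13).
Orbyt gets 13 moving first and 15 moving second, so Orbyt prefers to move second.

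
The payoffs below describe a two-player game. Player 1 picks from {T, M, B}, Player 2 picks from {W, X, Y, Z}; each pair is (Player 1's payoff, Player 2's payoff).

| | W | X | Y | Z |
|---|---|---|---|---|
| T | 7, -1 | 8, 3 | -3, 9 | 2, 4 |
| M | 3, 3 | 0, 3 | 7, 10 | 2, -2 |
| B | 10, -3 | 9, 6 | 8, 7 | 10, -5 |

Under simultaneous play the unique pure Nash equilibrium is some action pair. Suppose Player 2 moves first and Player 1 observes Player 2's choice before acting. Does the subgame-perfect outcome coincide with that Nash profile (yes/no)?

Solve by backward induction (Player 2 leads).
- W → Player 1 plays B (best of 7, 3, 10); Player 2 gets -3.
- X → Player 1 plays B (best of 8, 0, 9); Player 2 gets 6.
- Y → Player 1 plays B (best of -3, 7, 8); Player 2 gets 7.
- Z → Player 1 plays B (best of 2, 2, 10); Player 2 gets -5.
Among -3, 6, 7, -5, the best is 7 at Y. Subgame-perfect outcome: (B, Y) with payoffs (8, 7).
Now find the simultaneous Nash equilibrium.
Player 1's best replies: W→B; X→B; Y→B; Z→B.
Player 2's best replies: T→Y; M→Y; B→Y.
The unique mutual best reply is (B, Y), giving (8, 7).
Sequential outcome (B, Y) coincides with the Nash profile (B, Y).

yes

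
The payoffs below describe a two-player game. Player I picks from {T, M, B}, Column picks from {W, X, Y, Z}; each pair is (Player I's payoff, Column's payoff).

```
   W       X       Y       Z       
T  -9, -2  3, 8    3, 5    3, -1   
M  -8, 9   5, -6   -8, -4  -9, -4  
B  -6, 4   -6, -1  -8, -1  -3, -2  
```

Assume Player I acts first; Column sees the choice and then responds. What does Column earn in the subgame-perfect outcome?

Backward induction with Player I moving first.
- T: BR = X, leader payoff 3.
- M: BR = W, leader payoff -8.
- B: BR = W, leader payoff -6.
Among 3, -8, -6, the best is 3 at T. Subgame-perfect outcome: (T, X) with payoffs (3, 8).

8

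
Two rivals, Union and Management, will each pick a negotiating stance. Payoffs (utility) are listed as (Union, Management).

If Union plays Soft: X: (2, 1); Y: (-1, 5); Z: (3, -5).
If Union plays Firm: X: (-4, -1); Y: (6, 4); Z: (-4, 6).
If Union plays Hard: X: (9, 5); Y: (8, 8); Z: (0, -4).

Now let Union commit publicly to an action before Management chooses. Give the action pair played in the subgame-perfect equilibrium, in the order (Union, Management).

(Hard, Y)

Backward induction with Union moving first.
- Soft: BR = Y, leader payoff -1.
- Firm: BR = Z, leader payoff -4.
- Hard: BR = Y, leader payoff 8.
Maximizing over -1, -4, 8, Union chooses Hard. Subgame-perfect outcome: (Hard, Y) with payoffs (8, 8).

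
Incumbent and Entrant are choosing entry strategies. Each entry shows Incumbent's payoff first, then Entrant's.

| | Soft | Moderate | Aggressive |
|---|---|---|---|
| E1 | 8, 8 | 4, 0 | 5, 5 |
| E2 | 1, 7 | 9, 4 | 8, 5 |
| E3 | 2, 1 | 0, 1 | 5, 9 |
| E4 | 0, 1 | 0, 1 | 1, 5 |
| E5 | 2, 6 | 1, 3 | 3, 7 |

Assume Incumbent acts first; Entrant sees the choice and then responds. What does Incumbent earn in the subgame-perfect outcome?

Entrant best-responds to each possible Incumbent move:
- E1: Entrant compares 8, 0, 5 and picks Soft; Incumbent would get 8.
- E2: Entrant compares 7, 4, 5 and picks Soft; Incumbent would get 1.
- E3: Entrant compares 1, 1, 9 and picks Aggressive; Incumbent would get 5.
- E4: Entrant compares 1, 1, 5 and picks Aggressive; Incumbent would get 1.
- E5: Entrant compares 6, 3, 7 and picks Aggressive; Incumbent would get 3.
Maximizing over 8, 1, 5, 1, 3, Incumbent chooses E1. Subgame-perfect outcome: (E1, Soft) with payoffs (8, 8).

8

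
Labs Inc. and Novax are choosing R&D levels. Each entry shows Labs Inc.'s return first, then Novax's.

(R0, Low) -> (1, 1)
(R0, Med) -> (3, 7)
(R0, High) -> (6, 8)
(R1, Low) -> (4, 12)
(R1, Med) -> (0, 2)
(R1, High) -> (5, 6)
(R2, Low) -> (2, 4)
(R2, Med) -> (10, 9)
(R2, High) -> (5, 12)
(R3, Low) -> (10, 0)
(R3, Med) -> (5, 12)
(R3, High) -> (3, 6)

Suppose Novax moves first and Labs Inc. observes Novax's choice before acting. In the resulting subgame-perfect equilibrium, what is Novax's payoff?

9

Solve by backward induction (Novax leads).
- Low: Labs Inc. compares 1, 4, 2, 10 and picks R3; Novax would get 0.
- Med: Labs Inc. compares 3, 0, 10, 5 and picks R2; Novax would get 9.
- High: Labs Inc. compares 6, 5, 5, 3 and picks R0; Novax would get 8.
Novax's induced payoffs are 0, 9, 8, so Novax commits to Med. Subgame-perfect outcome: (R2, Med) with payoffs (10, 9).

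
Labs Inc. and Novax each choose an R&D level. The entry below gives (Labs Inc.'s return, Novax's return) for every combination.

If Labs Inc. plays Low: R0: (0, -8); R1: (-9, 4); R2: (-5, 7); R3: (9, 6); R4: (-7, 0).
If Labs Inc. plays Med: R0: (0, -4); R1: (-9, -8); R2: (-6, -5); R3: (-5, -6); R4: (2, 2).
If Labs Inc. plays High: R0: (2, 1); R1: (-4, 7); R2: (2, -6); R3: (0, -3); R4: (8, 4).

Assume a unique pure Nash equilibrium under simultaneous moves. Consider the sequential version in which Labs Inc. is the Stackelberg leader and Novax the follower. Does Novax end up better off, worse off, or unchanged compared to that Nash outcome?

Solve by backward induction (Labs Inc. leads).
- Low: BR = R2, leader payoff -5.
- Med: BR = R4, leader payoff 2.
- High: BR = R1, leader payoff -4.
Maximizing over -5, 2, -4, Labs Inc. chooses Med. Subgame-perfect outcome: (Med, R4) with payoffs (2, 2).
Now find the simultaneous Nash equilibrium.
Labs Inc.'s best replies: R0→High; R1→High; R2→High; R3→Low; R4→High.
Novax's best replies: Low→R2; Med→R4; High→R1.
Only (High, R1) has each player best-responding; Nash payoffs (-4, 7).
Novax earns 2 sequentially versus 7 at the Nash outcome: worse off.

worse off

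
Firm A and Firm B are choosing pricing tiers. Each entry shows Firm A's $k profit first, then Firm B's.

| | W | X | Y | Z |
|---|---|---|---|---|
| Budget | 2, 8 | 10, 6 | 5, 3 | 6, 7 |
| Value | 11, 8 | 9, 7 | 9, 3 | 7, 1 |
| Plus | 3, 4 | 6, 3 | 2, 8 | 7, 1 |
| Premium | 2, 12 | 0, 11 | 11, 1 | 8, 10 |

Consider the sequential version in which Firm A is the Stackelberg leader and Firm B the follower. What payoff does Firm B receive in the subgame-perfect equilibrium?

8

Backward induction with Firm A moving first.
- Budget: Firm B compares 8, 6, 3, 7 and picks W; Firm A would get 2.
- Value: Firm B compares 8, 7, 3, 1 and picks W; Firm A would get 11.
- Plus: Firm B compares 4, 3, 8, 1 and picks Y; Firm A would get 2.
- Premium: Firm B compares 12, 11, 1, 10 and picks W; Firm A would get 2.
Maximizing over 2, 11, 2, 2, Firm A chooses Value. Subgame-perfect outcome: (Value, W) with payoffs (11, 8).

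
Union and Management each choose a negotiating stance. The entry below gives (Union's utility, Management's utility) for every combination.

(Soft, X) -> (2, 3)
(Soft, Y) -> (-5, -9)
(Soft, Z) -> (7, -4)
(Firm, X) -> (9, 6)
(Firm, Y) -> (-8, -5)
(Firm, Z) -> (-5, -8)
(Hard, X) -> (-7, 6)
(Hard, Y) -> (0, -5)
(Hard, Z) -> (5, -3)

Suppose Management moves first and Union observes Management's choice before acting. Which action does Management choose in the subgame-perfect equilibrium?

X

Backward induction with Management moving first.
- X: BR = Firm, leader payoff 6.
- Y: BR = Hard, leader payoff -5.
- Z: BR = Soft, leader payoff -4.
Among 6, -5, -4, the best is 6 at X. Subgame-perfect outcome: (Firm, X) with payoffs (9, 6).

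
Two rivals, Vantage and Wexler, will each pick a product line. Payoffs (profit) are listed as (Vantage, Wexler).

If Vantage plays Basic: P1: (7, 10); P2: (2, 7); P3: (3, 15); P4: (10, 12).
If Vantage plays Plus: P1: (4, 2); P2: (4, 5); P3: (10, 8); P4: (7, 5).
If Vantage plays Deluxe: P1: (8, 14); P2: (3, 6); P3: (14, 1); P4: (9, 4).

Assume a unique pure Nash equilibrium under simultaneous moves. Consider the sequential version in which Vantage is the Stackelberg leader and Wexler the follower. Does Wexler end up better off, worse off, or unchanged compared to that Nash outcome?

worse off

Backward induction with Vantage moving first.
- Basic: BR = P3, leader payoff 3.
- Plus: BR = P3, leader payoff 10.
- Deluxe: BR = P1, leader payoff 8.
Maximizing over 3, 10, 8, Vantage chooses Plus. Subgame-perfect outcome: (Plus, P3) with payoffs (10, 8).
Now find the simultaneous Nash equilibrium.
Vantage's best replies: P1→Deluxe; P2→Plus; P3→Deluxe; P4→Basic.
Wexler's best replies: Basic→P3; Plus→P3; Deluxe→P1.
The unique mutual best reply is (Deluxe, P1), giving (8, 14).
Wexler earns 8 sequentially versus 14 at the Nash outcome: worse off.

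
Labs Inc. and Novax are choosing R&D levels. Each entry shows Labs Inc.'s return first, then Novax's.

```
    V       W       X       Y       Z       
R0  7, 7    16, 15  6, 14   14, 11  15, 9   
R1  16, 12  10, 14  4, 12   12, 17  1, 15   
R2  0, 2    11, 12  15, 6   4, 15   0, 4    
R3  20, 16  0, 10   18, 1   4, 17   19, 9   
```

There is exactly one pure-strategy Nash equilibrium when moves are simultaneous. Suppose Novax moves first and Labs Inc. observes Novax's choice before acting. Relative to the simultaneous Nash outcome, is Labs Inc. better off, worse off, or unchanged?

better off

Work backward from Labs Inc.'s decision.
- V: Labs Inc. compares 7, 16, 0, 20 and picks R3; Novax would get 16.
- W: Labs Inc. compares 16, 10, 11, 0 and picks R0; Novax would get 15.
- X: Labs Inc. compares 6, 4, 15, 18 and picks R3; Novax would get 1.
- Y: Labs Inc. compares 14, 12, 4, 4 and picks R0; Novax would get 11.
- Z: Labs Inc. compares 15, 1, 0, 19 and picks R3; Novax would get 9.
Novax's induced payoffs are 16, 15, 1, 11, 9, so Novax commits to V. Subgame-perfect outcome: (R3, V) with payoffs (20, 16).
Under simultaneous play:
Labs Inc.'s best replies: V→R3; W→R0; X→R3; Y→R0; Z→R3.
Novax's best replies: R0→W; R1→Y; R2→Y; R3→Y.
The unique mutual best reply is (R0, W), giving (16, 15).
Labs Inc. earns 20 sequentially versus 16 at the Nash outcome: better off.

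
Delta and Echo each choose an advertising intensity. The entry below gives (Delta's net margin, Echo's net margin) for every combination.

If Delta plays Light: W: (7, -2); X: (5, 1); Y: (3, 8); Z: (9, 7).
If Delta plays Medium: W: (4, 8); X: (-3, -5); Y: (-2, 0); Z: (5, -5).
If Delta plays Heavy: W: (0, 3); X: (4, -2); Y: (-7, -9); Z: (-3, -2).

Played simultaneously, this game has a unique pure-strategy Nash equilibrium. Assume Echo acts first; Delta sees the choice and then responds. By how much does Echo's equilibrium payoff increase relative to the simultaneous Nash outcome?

0

Work backward from Delta's decision.
- W: Delta compares 7, 4, 0 and picks Light; Echo would get -2.
- X: Delta compares 5, -3, 4 and picks Light; Echo would get 1.
- Y: Delta compares 3, -2, -7 and picks Light; Echo would get 8.
- Z: Delta compares 9, 5, -3 and picks Light; Echo would get 7.
Maximizing over -2, 1, 8, 7, Echo chooses Y. Subgame-perfect outcome: (Light, Y) with payoffs (3, 8).
Under simultaneous play:
Delta's best replies: W→Light; X→Light; Y→Light; Z→Light.
Echo's best replies: Light→Y; Medium→W; Heavy→W.
The unique mutual best reply is (Light, Y), giving (3, 8).
Echo's commitment gain: 8 − 8 = 0.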